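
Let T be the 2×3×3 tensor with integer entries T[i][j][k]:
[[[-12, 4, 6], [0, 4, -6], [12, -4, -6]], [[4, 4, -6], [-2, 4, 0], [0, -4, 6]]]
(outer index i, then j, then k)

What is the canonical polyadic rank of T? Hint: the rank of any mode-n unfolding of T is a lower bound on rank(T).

3

Lower bound: in the mode-2 unfolding of T (rows indexed by j, columns by (i,k)) the 3×3 minor on rows j ∈ {0, 1, 2}, columns (i,k) ∈ {(0,0), (0,1), (1,0)} is det [[-12, 4, 4], [0, 4, -2], [12, -4, 0]] = -192 ≠ 0, so that unfolding has rank ≥ 3 and hence rank(T) ≥ 3 (CP rank is at least every unfolding rank, though it can be larger).
Upper bound: T is a sum of 3 rank-1 terms, T = (0, 1) ⊗ (1, 1, 0) ⊗ (4, 0, 0) + (1, 1) ⊗ (1, 1, -1) ⊗ (-4, 4, -2) + (2, -1) ⊗ (2, -1, -2) ⊗ (-2, 0, 2) (one valid choice — decompositions are not unique — normalised so each a, b is primitive with positive first nonzero entry; check it by expanding all entries), so rank(T) ≤ 3.
These bounds meet, so rank(T) = 3.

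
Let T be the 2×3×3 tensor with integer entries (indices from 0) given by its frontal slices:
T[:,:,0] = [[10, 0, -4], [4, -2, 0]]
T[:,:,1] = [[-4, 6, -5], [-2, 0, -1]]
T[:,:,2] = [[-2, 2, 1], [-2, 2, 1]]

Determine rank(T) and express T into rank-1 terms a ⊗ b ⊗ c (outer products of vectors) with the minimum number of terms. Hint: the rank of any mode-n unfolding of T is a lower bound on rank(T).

Lower bound: the mode-3 unfolding of T (rows indexed by k, columns by (i,j) = (0,0), (0,1), (0,2), (1,0), (1,1), (1,2)) is [[10, 0, -4, 4, -2, 0], [-4, 6, -5, -2, 0, -1], [-2, 2, 1, -2, 2, 1]].
There the 3×3 minor on rows k ∈ {0, 1, 2}, columns (i,j) ∈ {(0,0), (0,1), (0,2)} is det [[10, 0, -4], [-4, 6, -5], [-2, 2, 1]] = 144 ≠ 0, so this unfolding has rank ≥ 3; CP rank is at least every unfolding rank, so rank(T) ≥ 3. (This is only a lower bound: in general the CP rank may exceed every unfolding rank, so we still need to exhibit 3 rank-1 terms summing to T.)
Upper bound: T is a sum of 3 rank-1 terms, T = [1, 0] ⊗ [1, 2, -2] ⊗ [2, 2, 0] + [1, 1] ⊗ [2, -2, -1] ⊗ [0, 1, -1] + [2, 1] ⊗ [2, -1, 0] ⊗ [2, -2, 0] (one valid choice — decompositions are not unique — normalised so each a, b is primitive with positive first nonzero entry; check it by expanding all entries), so rank(T) ≤ 3.
These bounds meet, so rank(T) = 3.

rank(T) = 3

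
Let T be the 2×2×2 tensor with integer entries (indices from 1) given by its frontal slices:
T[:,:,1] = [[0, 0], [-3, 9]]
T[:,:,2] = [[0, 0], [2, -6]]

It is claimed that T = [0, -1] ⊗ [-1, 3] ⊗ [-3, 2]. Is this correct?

Yes

Reconstruct entrywise from the claimed factors. For example, T[1,1,1] = 0 and Σₗ aₗ[1]bₗ[1]cₗ[1] = (0)·(-1)·(-3) = 0; checking all 8 entries, every one matches. The claim holds.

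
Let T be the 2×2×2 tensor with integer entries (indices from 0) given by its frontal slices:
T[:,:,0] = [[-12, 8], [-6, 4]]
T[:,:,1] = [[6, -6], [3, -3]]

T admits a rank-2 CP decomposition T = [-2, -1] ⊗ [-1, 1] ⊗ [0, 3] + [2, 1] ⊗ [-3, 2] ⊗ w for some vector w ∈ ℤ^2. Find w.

w = [2, 0]

Subtract the known terms from T to get the rank-1 residual R = [2, 1] ⊗ [-3, 2] ⊗ w, so R[i,j,k] = a[i]·b[j]·w[k]. Pick indices with nonzero a[0]·b[0] = (2)·(-3) = -6. Only the fibre through (0,0,·) is needed: R[0,0,:] = T[0,0,:] − Σₗ aₗ[0]bₗ[0]cₗ = [-12, 6] − (-2)·(-1)·[0, 3] = [-12, 0]. Then w[k] = R[0,0,k] / -6 for each k, giving w = [-12, 0] / -6 = [2, 0].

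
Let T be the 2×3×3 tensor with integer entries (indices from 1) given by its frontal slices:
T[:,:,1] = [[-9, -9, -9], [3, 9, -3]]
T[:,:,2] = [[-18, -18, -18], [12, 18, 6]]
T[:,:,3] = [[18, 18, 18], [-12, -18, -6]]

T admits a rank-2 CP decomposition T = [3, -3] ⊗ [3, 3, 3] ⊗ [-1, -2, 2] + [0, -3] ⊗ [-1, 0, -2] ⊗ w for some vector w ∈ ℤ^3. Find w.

w = [-2, -2, 2]

Subtract the known terms from T to get the rank-1 residual R = [0, -3] ⊗ [-1, 0, -2] ⊗ w, so R[i,j,k] = a[i]·b[j]·w[k]. Pick indices with nonzero a[2]·b[1] = (-3)·(-1) = 3. Only the fibre through (2,1,·) is needed: R[2,1,:] = T[2,1,:] − Σₗ aₗ[2]bₗ[1]cₗ = [3, 12, -12] − (-3)·(3)·[-1, -2, 2] = [-6, -6, 6]. Then w[k] = R[2,1,k] / 3 for each k, giving w = [-6, -6, 6] / 3 = [-2, -2, 2].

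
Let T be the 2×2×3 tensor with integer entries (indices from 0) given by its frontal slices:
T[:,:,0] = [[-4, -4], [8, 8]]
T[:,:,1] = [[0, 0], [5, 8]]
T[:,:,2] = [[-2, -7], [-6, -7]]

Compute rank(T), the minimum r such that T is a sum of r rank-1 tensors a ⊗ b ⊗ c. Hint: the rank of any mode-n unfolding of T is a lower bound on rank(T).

Lower bound: the mode-3 unfolding of T (rows indexed by k, columns by (i,j) = (0,0), (0,1), (1,0), (1,1)) is [[-4, -4, 8, 8], [0, 0, 5, 8], [-2, -7, -6, -7]].
There the 3×3 minor on rows k ∈ {0, 1, 2}, columns (i,j) ∈ {(0,0), (0,1), (1,0)} is det [[-4, -4, 8], [0, 0, 5], [-2, -7, -6]] = -100 ≠ 0, so this unfolding has rank ≥ 3; CP rank is at least every unfolding rank, so rank(T) ≥ 3. (This is only a lower bound: in general the CP rank may exceed every unfolding rank, so we still need to exhibit 3 rank-1 terms summing to T.)
Upper bound: T is a sum of 3 rank-1 terms, T = (1, -2) ⊗ (1, 1) ⊗ (-4, -2, 2) + (1, -1) ⊗ (0, 1) ⊗ (0, -2, -1) + (2, 1) ⊗ (1, 2) ⊗ (0, 1, -2) (written with every a and b primitive with positive leading entry and the scale carried by c; CP decompositions are not unique, and this one is verified by expanding entrywise), so rank(T) ≤ 3.
These bounds meet, so rank(T) = 3.
Check entry T[1,0,0] = 8: (-2)·(1)·(-4) + (-1)·(0)·(0) + (1)·(1)·(0) = 8.

3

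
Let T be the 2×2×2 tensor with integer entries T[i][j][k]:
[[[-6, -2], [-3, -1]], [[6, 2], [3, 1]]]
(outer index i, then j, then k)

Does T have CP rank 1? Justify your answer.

Yes

If T = a ⊗ b ⊗ c then every fibre of T is a multiple of the corresponding factor, so read the factors off the fibres through the nonzero entry T[0,0,0] = -6.
The mode-1 fibre T[:,0,0] = [-6, 6] gives a = [1, -1] (primitive direction); the mode-2 fibre T[0,:,0] = [-6, -3] gives b = [2, 1]; then c[k] = T[0,0,k] / (a[0]·b[0]) = [-6, -2] / 2 = [-3, -1].
Expanding [1, -1] ⊗ [2, 1] ⊗ [-3, -1] reproduces all 8 entries of T, so T = [1, -1] ⊗ [2, 1] ⊗ [-3, -1] and rank(T) ≤ 1.
Equivalently every frontal slice T[:,:,k] is c[k] times the rank-1 matrix [1, -1] ⊗ [2, 1]. So T has rank 1 (it is nonzero).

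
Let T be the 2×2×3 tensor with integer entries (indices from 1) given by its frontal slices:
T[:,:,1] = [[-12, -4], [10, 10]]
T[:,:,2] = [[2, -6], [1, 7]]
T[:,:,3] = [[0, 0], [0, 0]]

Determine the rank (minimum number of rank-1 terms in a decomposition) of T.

2

Lower bound: the mode-3 unfolding of T (rows indexed by k, columns by (i,j) = (1,1), (1,2), (2,1), (2,2)) is [[-12, -4, 10, 10], [2, -6, 1, 7], [0, 0, 0, 0]].
There the 2×2 minor on rows k ∈ {1, 2}, columns (i,j) ∈ {(1,1), (1,2)} is det [[-12, -4], [2, -6]] = 80 ≠ 0, so this unfolding has rank ≥ 2; CP rank is at least every unfolding rank, so rank(T) ≥ 2. (Flattening ranks never certify an upper bound on CP rank; for that we must actually write T with 2 rank-1 terms.)
Upper bound — finding two terms. Write S_k = T[:,:,k] for the frontal slices: S₁ = [[-12, -4], [10, 10]], S₂ = [[2, -6], [1, 7]], S₃ = [[0, 0], [0, 0]].
If T = a₁ ⊗ b₁ ⊗ c₁ + a₂ ⊗ b₂ ⊗ c₂ then each S_k = c₁[k]·a₁b₁ᵀ + c₂[k]·a₂b₂ᵀ. S₁ and S₂ are linearly independent, so a₁b₁ᵀ and a₂b₂ᵀ must span the same plane of matrices: they are the rank-1 matrices of the form x·S₁ + y·S₂.
det(x·S₁ + y·S₂) is −80·x² + 20·y² = (-20)·(2·x − y)(2·x + y), vanishing at (x:y) = (1:2) and (1:-2).
M₁ = S₁ + 2·S₂ = [[-8, -16], [12, 24]] = (-4)·(2, -3)(1, 2)ᵀ and M₂ = S₁ − 2·S₂ = [[-16, 8], [8, -4]] = (-4)·(2, -1)(2, -1)ᵀ, so take a₁ = (2, -3), b₁ = (1, 2), a₂ = (2, -1), b₂ = (2, -1).
Each slice is an integer combination of E₁ = a₁b₁ᵀ and E₂ = a₂b₂ᵀ: S₁ = −2·E₁ − 2·E₂, S₂ = −E₁ + E₂, S₃ = 0; reading off coefficients, c₁ = (-2, -1, 0) and c₂ = (-2, 1, 0).
Hence T = (2, -3) ⊗ (1, 2) ⊗ (-2, -1, 0) + (2, -1) ⊗ (2, -1) ⊗ (-2, 1, 0), so rank(T) ≤ 2.
These bounds meet, so rank(T) = 2.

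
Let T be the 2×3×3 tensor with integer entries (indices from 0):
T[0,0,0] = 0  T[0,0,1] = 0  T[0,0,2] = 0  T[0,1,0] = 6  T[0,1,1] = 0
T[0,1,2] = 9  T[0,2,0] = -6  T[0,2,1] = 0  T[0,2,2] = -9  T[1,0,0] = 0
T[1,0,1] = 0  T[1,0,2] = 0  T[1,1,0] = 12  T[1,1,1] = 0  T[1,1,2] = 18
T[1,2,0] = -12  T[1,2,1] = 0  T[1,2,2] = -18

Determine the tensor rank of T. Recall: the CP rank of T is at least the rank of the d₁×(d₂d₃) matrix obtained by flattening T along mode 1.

Lower bound: T ≠ 0 (e.g. T[0,1,0] = 6), so rank(T) ≥ 1.
Upper bound: if T = a ⊗ b ⊗ c then every fibre of T is a multiple of the corresponding factor, so read the factors off the fibres through the nonzero entry T[0,1,0] = 6.
The mode-1 fibre T[:,1,0] = [6, 12] gives a = (1, 2) (primitive direction); the mode-2 fibre T[0,:,0] = [0, 6, -6] gives b = (0, 1, -1); then c[k] = T[0,1,k] / (a[0]·b[1]) = [6, 0, 9] / 1 = (6, 0, 9).
Expanding (1, 2) ⊗ (0, 1, -1) ⊗ (6, 0, 9) reproduces all 18 entries of T, so T = (1, 2) ⊗ (0, 1, -1) ⊗ (6, 0, 9) and rank(T) ≤ 1.
These bounds meet, so rank(T) = 1.

1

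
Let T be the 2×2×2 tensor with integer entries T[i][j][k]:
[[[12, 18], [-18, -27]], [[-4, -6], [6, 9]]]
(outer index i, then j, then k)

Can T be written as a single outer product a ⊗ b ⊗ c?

Yes

If T = a ⊗ b ⊗ c then every fibre of T is a multiple of the corresponding factor, so read the factors off the fibres through the nonzero entry T[0,0,0] = 12.
The mode-1 fibre T[:,0,0] = [12, -4] gives a = [3, -1] (primitive direction); the mode-2 fibre T[0,:,0] = [12, -18] gives b = [2, -3]; then c[k] = T[0,0,k] / (a[0]·b[0]) = [12, 18] / 6 = [2, 3].
Expanding [3, -1] ⊗ [2, -3] ⊗ [2, 3] reproduces all 8 entries of T, so T = [3, -1] ⊗ [2, -3] ⊗ [2, 3] and rank(T) ≤ 1.
Equivalently every frontal slice T[:,:,k] is c[k] times the rank-1 matrix [3, -1] ⊗ [2, -3]. So T has rank 1 (it is nonzero).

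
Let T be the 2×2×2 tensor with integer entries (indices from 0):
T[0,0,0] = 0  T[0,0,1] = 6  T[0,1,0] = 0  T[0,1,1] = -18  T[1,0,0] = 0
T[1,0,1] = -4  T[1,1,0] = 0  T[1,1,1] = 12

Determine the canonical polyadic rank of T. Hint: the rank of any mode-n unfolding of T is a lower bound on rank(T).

1

Lower bound: T ≠ 0 (e.g. T[0,0,1] = 6), so rank(T) ≥ 1.
Upper bound: if T = a ⊗ b ⊗ c then every fibre of T is a multiple of the corresponding factor, so read the factors off the fibres through the nonzero entry T[0,0,1] = 6.
The mode-1 fibre T[:,0,1] = [6, -4] gives a = [3, -2] (primitive direction); the mode-2 fibre T[0,:,1] = [6, -18] gives b = [1, -3]; then c[k] = T[0,0,k] / (a[0]·b[0]) = [0, 6] / 3 = [0, 2].
Expanding [3, -2] ⊗ [1, -3] ⊗ [0, 2] reproduces all 8 entries of T, so T = [3, -2] ⊗ [1, -3] ⊗ [0, 2] and rank(T) ≤ 1.
These bounds meet, so rank(T) = 1.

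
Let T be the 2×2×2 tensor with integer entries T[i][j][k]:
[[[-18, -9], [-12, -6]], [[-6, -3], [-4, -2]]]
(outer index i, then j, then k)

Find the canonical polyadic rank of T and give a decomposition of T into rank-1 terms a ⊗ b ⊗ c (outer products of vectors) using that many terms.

rank(T) = 1

Lower bound: T ≠ 0 (e.g. T[0,0,0] = -18), so rank(T) ≥ 1.
Upper bound: if T = a ⊗ b ⊗ c then every fibre of T is a multiple of the corresponding factor, so read the factors off the fibres through the nonzero entry T[0,0,0] = -18.
The mode-1 fibre T[:,0,0] = [-18, -6] gives a = [3, 1] (primitive direction); the mode-2 fibre T[0,:,0] = [-18, -12] gives b = [3, 2]; then c[k] = T[0,0,k] / (a[0]·b[0]) = [-18, -9] / 9 = [-2, -1].
Expanding [3, 1] ⊗ [3, 2] ⊗ [-2, -1] reproduces all 8 entries of T, so T = [3, 1] ⊗ [3, 2] ⊗ [-2, -1] and rank(T) ≤ 1.
These bounds meet, so rank(T) = 1.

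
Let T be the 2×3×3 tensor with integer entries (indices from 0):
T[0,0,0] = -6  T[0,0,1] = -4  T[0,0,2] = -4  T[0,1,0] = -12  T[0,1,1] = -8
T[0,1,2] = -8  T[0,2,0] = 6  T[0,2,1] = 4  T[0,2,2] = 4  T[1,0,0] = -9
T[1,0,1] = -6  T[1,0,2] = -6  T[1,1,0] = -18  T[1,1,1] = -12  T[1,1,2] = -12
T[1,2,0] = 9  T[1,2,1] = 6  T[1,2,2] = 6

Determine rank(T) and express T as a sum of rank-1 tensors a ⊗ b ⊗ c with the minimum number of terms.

Lower bound: T ≠ 0 (e.g. T[0,0,0] = -6), so rank(T) ≥ 1.
Upper bound: if T = a ⊗ b ⊗ c then every fibre of T is a multiple of the corresponding factor, so read the factors off the fibres through the nonzero entry T[0,0,0] = -6.
The mode-1 fibre T[:,0,0] = [-6, -9] gives a = [2, 3] (primitive direction); the mode-2 fibre T[0,:,0] = [-6, -12, 6] gives b = [1, 2, -1]; then c[k] = T[0,0,k] / (a[0]·b[0]) = [-6, -4, -4] / 2 = [-3, -2, -2].
Expanding [2, 3] ⊗ [1, 2, -1] ⊗ [-3, -2, -2] reproduces all 18 entries of T, so T = [2, 3] ⊗ [1, 2, -1] ⊗ [-3, -2, -2] and rank(T) ≤ 1.
These bounds meet, so rank(T) = 1.

rank(T) = 1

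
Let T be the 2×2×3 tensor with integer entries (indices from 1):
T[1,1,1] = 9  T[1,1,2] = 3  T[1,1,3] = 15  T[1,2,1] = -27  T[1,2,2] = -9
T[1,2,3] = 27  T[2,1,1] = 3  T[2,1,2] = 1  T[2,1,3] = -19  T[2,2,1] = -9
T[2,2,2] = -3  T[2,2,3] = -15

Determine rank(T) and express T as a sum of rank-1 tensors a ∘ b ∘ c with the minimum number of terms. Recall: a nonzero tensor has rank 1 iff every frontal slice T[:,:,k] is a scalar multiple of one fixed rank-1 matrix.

rank(T) = 2

Lower bound: the mode-2 unfolding of T (rows indexed by j, columns by (i,k) = (1,1), (1,2), (1,3), (2,1), (2,2), (2,3)) is [[9, 3, 15, 3, 1, -19], [-27, -9, 27, -9, -3, -15]].
There the 2×2 minor on rows j ∈ {1, 2}, columns (i,k) ∈ {(1,1), (1,3)} is det [[9, 15], [-27, 27]] = 648 ≠ 0, so this unfolding has rank ≥ 2; CP rank is at least every unfolding rank, so rank(T) ≥ 2. (Flattening ranks never certify an upper bound on CP rank; for that we must actually write T with 2 rank-1 terms.)
Upper bound — finding two terms. Write S_k = T[:,:,k] for the frontal slices: S₁ = [[9, -27], [3, -9]], S₂ = [[3, -9], [1, -3]], S₃ = [[15, 27], [-19, -15]].
If T = a₁ ∘ b₁ ∘ c₁ + a₂ ∘ b₂ ∘ c₂ then each S_k = c₁[k]·a₁b₁ᵀ + c₂[k]·a₂b₂ᵀ. S₁ and S₃ are linearly independent, so a₁b₁ᵀ and a₂b₂ᵀ must span the same plane of matrices: they are the rank-1 matrices of the form x·S₁ + y·S₃.
det(x·S₁ + y·S₃) is −864·xy + 288·y² = (-288)·(3·x − y)(y), vanishing at (x:y) = (1:3) and (1:0).
M₁ = S₁ + 3·S₃ = [[54, 54], [-54, -54]] = 54·[1, -1][1, 1]ᵀ and M₂ = S₁ = [[9, -27], [3, -9]] = 3·[3, 1][1, -3]ᵀ, so take a₁ = [1, -1], b₁ = [1, 1], a₂ = [3, 1], b₂ = [1, -3].
Each slice is an integer combination of E₁ = a₁b₁ᵀ and E₂ = a₂b₂ᵀ: S₁ = 3·E₂, S₂ = E₂, S₃ = 18·E₁ − E₂; reading off coefficients, c₁ = [0, 0, 18] and c₂ = [3, 1, -1].
Hence T = [1, -1] ∘ [1, 1] ∘ [0, 0, 18] + [3, 1] ∘ [1, -3] ∘ [3, 1, -1], so rank(T) ≤ 2.
These bounds meet, so rank(T) = 2.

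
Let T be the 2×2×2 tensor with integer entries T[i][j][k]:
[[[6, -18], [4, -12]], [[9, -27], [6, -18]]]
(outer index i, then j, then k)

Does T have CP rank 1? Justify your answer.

If T = a ⊗ b ⊗ c then every fibre of T is a multiple of the corresponding factor, so read the factors off the fibres through the nonzero entry T[0,0,0] = 6.
The mode-1 fibre T[:,0,0] = [6, 9] gives a = [2, 3] (primitive direction); the mode-2 fibre T[0,:,0] = [6, 4] gives b = [3, 2]; then c[k] = T[0,0,k] / (a[0]·b[0]) = [6, -18] / 6 = [1, -3].
Expanding [2, 3] ⊗ [3, 2] ⊗ [1, -3] reproduces all 8 entries of T, so T = [2, 3] ⊗ [3, 2] ⊗ [1, -3] and rank(T) ≤ 1.
Equivalently every frontal slice T[:,:,k] is c[k] times the rank-1 matrix [2, 3] ⊗ [3, 2]. So T has rank 1 (it is nonzero).

Yes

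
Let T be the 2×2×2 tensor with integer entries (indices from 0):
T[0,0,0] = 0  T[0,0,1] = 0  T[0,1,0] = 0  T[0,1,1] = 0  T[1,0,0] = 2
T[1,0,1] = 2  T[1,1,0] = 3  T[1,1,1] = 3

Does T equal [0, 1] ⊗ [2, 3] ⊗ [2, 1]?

Reconstruct entry (1,0,0) from the claimed factors: Σₗ aₗ[1]bₗ[0]cₗ[0] = (1)·(2)·(2) = 4, but T[1,0,0] = 2. The claim is false.

No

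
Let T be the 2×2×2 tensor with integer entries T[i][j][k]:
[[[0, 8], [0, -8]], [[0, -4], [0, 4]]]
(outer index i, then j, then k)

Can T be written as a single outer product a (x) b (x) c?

If T = a (x) b (x) c then every fibre of T is a multiple of the corresponding factor, so read the factors off the fibres through the nonzero entry T[0,0,1] = 8.
The mode-1 fibre T[:,0,1] = [8, -4] gives a = [2, -1] (primitive direction); the mode-2 fibre T[0,:,1] = [8, -8] gives b = [1, -1]; then c[k] = T[0,0,k] / (a[0]·b[0]) = [0, 8] / 2 = [0, 4].
Expanding [2, -1] (x) [1, -1] (x) [0, 4] reproduces all 8 entries of T, so T = [2, -1] (x) [1, -1] (x) [0, 4] and rank(T) ≤ 1.
Equivalently every frontal slice T[:,:,k] is c[k] times the rank-1 matrix [2, -1] (x) [1, -1]. So T has rank 1 (it is nonzero).

Yes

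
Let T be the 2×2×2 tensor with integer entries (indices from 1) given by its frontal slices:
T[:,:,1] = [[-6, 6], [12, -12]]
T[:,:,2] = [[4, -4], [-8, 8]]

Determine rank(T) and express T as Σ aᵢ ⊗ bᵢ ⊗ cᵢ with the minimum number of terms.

rank(T) = 1

Lower bound: T ≠ 0 (e.g. T[1,1,1] = -6), so rank(T) ≥ 1.
Upper bound: if T = a ⊗ b ⊗ c then every fibre of T is a multiple of the corresponding factor, so read the factors off the fibres through the nonzero entry T[1,1,1] = -6.
The mode-1 fibre T[:,1,1] = [-6, 12] gives a = [1, -2] (primitive direction); the mode-2 fibre T[1,:,1] = [-6, 6] gives b = [1, -1]; then c[k] = T[1,1,k] / (a[1]·b[1]) = [-6, 4] / 1 = [-6, 4].
Expanding [1, -2] ⊗ [1, -1] ⊗ [-6, 4] reproduces all 8 entries of T, so T = [1, -2] ⊗ [1, -1] ⊗ [-6, 4] and rank(T) ≤ 1.
These bounds meet, so rank(T) = 1.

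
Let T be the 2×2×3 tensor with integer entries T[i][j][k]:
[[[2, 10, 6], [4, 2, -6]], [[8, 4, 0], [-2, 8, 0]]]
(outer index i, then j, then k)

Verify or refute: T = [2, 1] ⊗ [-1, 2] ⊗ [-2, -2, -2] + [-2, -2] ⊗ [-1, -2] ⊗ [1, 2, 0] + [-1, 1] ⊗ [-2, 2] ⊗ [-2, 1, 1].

Reconstruct entry (0,1,0) from the claimed factors: Σₗ aₗ[0]bₗ[1]cₗ[0] = (2)·(2)·(-2) + (-2)·(-2)·(1) + (-1)·(2)·(-2) = 0, but T[0,1,0] = 4. The claim is false.

No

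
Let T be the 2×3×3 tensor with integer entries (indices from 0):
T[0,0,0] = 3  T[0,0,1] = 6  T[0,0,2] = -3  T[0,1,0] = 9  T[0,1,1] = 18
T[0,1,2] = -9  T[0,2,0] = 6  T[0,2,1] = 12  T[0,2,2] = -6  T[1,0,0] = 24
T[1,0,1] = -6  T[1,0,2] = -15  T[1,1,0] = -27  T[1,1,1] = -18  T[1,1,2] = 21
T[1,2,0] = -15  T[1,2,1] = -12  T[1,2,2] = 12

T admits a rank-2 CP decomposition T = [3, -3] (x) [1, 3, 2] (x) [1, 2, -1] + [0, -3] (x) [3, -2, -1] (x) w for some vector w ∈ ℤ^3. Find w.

w = [-3, 0, 2]

Subtract the known terms from T to get the rank-1 residual R = [0, -3] (x) [3, -2, -1] (x) w, so R[i,j,k] = a[i]·b[j]·w[k]. Pick indices with nonzero a[1]·b[0] = (-3)·(3) = -9. Only the fibre through (1,0,·) is needed: R[1,0,:] = T[1,0,:] − Σₗ aₗ[1]bₗ[0]cₗ = [24, -6, -15] − (-3)·(1)·[1, 2, -1] = [27, 0, -18]. Then w[k] = R[1,0,k] / -9 for each k, giving w = [27, 0, -18] / -9 = [-3, 0, 2].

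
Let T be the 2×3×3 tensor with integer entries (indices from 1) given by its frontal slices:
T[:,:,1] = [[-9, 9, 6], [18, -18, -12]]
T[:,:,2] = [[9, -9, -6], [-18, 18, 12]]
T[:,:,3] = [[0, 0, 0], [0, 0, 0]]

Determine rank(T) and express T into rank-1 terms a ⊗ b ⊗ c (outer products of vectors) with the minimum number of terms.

Lower bound: T ≠ 0 (e.g. T[1,1,1] = -9), so rank(T) ≥ 1.
Upper bound: if T = a ⊗ b ⊗ c then every fibre of T is a multiple of the corresponding factor, so read the factors off the fibres through the nonzero entry T[1,1,1] = -9.
The mode-1 fibre T[:,1,1] = [-9, 18] gives a = [1, -2] (primitive direction); the mode-2 fibre T[1,:,1] = [-9, 9, 6] gives b = [3, -3, -2]; then c[k] = T[1,1,k] / (a[1]·b[1]) = [-9, 9, 0] / 3 = [-3, 3, 0].
Expanding [1, -2] ⊗ [3, -3, -2] ⊗ [-3, 3, 0] reproduces all 18 entries of T, so T = [1, -2] ⊗ [3, -3, -2] ⊗ [-3, 3, 0] and rank(T) ≤ 1.
These bounds meet, so rank(T) = 1.

rank(T) = 1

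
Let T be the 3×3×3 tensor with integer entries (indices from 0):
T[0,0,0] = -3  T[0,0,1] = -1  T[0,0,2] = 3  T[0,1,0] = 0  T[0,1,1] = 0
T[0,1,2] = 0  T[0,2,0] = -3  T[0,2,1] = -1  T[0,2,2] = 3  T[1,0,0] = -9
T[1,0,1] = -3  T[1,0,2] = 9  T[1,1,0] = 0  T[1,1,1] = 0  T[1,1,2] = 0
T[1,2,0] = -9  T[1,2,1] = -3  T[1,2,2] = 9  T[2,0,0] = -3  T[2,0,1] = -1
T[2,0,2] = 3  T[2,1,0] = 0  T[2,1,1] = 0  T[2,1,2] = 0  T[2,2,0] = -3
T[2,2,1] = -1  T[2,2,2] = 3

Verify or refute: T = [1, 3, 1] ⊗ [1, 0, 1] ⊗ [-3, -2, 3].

Reconstruct entry (0,0,1) from the claimed factors: Σₗ aₗ[0]bₗ[0]cₗ[1] = (1)·(1)·(-2) = -2, but T[0,0,1] = -1. The claim is false.

No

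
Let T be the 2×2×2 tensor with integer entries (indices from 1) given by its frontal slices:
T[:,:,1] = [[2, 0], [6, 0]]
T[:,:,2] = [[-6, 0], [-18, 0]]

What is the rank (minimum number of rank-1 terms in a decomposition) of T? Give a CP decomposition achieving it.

rank(T) = 1

Lower bound: T ≠ 0 (e.g. T[1,1,1] = 2), so rank(T) ≥ 1.
Upper bound: if T = a ⊗ b ⊗ c then every fibre of T is a multiple of the corresponding factor, so read the factors off the fibres through the nonzero entry T[1,1,1] = 2.
The mode-1 fibre T[:,1,1] = [2, 6] gives a = [1, 3] (primitive direction); the mode-2 fibre T[1,:,1] = [2, 0] gives b = [1, 0]; then c[k] = T[1,1,k] / (a[1]·b[1]) = [2, -6] / 1 = [2, -6].
Expanding [1, 3] ⊗ [1, 0] ⊗ [2, -6] reproduces all 8 entries of T, so T = [1, 3] ⊗ [1, 0] ⊗ [2, -6] and rank(T) ≤ 1.
These bounds meet, so rank(T) = 1.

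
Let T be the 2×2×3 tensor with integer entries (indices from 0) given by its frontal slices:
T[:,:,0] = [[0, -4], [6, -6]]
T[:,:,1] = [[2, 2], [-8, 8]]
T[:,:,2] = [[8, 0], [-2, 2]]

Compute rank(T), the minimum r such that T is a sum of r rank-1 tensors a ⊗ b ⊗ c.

3

Lower bound: the mode-3 unfolding of T (rows indexed by k, columns by (i,j) = (0,0), (0,1), (1,0), (1,1)) is [[0, -4, 6, -6], [2, 2, -8, 8], [8, 0, -2, 2]].
There the 3×3 minor on rows k ∈ {0, 1, 2}, columns (i,j) ∈ {(0,0), (0,1), (1,0)} is det [[0, -4, 6], [2, 2, -8], [8, 0, -2]] = 144 ≠ 0, so this unfolding has rank ≥ 3; CP rank is at least every unfolding rank, so rank(T) ≥ 3. (This is only a lower bound: in general the CP rank may exceed every unfolding rank, so we still need to exhibit 3 rank-1 terms summing to T.)
Upper bound: T is a sum of 3 rank-1 terms, T = [0, 1] ⊗ [1, -1] ⊗ [-2, -4, -2] + [1, 0] ⊗ [1, 0] ⊗ [-4, 4, 8] + [1, 2] ⊗ [1, -1] ⊗ [4, -2, 0] (written with every a and b primitive with positive leading entry and the scale carried by c; CP decompositions are not unique, and this one is verified by expanding entrywise), so rank(T) ≤ 3.
These bounds meet, so rank(T) = 3.
Check entry T[1,1,2] = 2: (1)·(-1)·(-2) + (0)·(0)·(8) + (2)·(-1)·(0) = 2.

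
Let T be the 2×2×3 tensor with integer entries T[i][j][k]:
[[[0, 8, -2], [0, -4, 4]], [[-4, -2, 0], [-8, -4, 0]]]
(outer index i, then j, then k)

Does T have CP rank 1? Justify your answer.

No

The mode-3 unfolding of T (rows indexed by k, columns by (i,j) = (0,0), (0,1), (1,0), (1,1)) is [[0, 0, -4, -8], [8, -4, -2, -4], [-2, 4, 0, 0]].
There the 3×3 minor on rows k ∈ {0, 1, 2}, columns (i,j) ∈ {(0,0), (0,1), (1,0)} is det [[0, 0, -4], [8, -4, -2], [-2, 4, 0]] = -96 ≠ 0, so this unfolding has rank ≥ 3; CP rank is at least every unfolding rank, so rank(T) ≥ 3.
In particular rank(T) ≥ 3 > 1, so T is not rank-1.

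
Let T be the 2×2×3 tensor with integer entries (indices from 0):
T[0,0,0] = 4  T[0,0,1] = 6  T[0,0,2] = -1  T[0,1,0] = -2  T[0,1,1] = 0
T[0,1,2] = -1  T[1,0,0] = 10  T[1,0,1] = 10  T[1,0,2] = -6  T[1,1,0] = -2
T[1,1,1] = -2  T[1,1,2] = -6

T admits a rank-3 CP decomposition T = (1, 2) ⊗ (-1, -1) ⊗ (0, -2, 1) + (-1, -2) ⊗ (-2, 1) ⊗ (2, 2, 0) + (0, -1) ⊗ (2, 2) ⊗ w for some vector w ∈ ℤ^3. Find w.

w = (-1, 1, 2)

Subtract the known terms from T to get the rank-1 residual R = (0, -1) ⊗ (2, 2) ⊗ w, so R[i,j,k] = a[i]·b[j]·w[k]. Pick indices with nonzero a[1]·b[0] = (-1)·(2) = -2. Only the fibre through (1,0,·) is needed: R[1,0,:] = T[1,0,:] − Σₗ aₗ[1]bₗ[0]cₗ = [10, 10, -6] − (2)·(-1)·(0, -2, 1) − (-2)·(-2)·(2, 2, 0) = [2, -2, -4]. Then w[k] = R[1,0,k] / -2 for each k, giving w = [2, -2, -4] / -2 = (-1, 1, 2).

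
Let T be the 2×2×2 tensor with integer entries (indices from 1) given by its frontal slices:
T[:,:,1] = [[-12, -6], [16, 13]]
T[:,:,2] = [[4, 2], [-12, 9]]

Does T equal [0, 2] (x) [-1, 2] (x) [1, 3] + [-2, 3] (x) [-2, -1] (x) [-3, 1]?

Reconstruct entrywise from the claimed factors. For example, T[2,1,1] = 16 and Σₗ aₗ[2]bₗ[1]cₗ[1] = (2)·(-1)·(1) + (3)·(-2)·(-3) = 16; checking all 8 entries, every one matches. The claim holds.

Yes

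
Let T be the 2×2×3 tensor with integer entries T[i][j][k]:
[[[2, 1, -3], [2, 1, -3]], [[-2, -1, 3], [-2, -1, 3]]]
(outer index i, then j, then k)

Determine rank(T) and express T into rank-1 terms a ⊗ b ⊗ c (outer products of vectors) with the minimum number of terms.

rank(T) = 1

Lower bound: T ≠ 0 (e.g. T[0,0,0] = 2), so rank(T) ≥ 1.
Upper bound: the mode-1 fibre T[:,0,0] = [2, -2] gives a = (1, -1) (primitive direction); the mode-2 fibre T[0,:,0] = [2, 2] gives b = (1, 1); then c[k] = T[0,0,k] / (a[0]·b[0]) = [2, 1, -3] / 1 = (2, 1, -3).
Expanding (1, -1) ⊗ (1, 1) ⊗ (2, 1, -3) reproduces all 12 entries of T, so T = (1, -1) ⊗ (1, 1) ⊗ (2, 1, -3) and rank(T) ≤ 1.
These bounds meet, so rank(T) = 1.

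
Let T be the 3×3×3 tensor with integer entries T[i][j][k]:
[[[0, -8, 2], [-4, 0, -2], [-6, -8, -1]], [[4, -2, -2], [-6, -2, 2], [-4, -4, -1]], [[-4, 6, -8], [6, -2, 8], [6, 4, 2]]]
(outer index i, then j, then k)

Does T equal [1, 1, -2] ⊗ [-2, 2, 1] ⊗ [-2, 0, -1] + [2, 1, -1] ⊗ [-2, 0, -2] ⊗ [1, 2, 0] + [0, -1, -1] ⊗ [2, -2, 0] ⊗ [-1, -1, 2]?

Yes

Reconstruct entrywise from the claimed factors. For example, T[2,2,0] = 6 and Σₗ aₗ[2]bₗ[2]cₗ[0] = (-2)·(1)·(-2) + (-1)·(-2)·(1) + (-1)·(0)·(-1) = 6; checking all 27 entries, every one matches. The claim holds.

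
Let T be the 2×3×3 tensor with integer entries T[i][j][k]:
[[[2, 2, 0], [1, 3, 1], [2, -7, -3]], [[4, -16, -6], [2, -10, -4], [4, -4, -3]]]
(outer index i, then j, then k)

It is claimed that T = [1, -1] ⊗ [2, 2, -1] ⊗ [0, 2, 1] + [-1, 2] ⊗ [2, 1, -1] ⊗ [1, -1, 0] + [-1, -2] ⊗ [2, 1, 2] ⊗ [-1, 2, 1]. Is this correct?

Reconstruct entry (0,0,0) from the claimed factors: Σₗ aₗ[0]bₗ[0]cₗ[0] = (1)·(2)·(0) + (-1)·(2)·(1) + (-1)·(2)·(-1) = 0, but T[0,0,0] = 2. The claim is false.

No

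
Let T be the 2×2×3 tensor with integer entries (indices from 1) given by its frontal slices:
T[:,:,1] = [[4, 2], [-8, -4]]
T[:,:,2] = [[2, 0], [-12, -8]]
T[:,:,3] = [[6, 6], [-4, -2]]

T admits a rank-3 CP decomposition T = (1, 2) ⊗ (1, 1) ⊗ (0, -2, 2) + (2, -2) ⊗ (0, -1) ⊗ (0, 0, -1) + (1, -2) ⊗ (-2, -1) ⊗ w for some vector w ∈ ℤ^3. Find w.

Subtract the known terms from T to get the rank-1 residual R = (1, -2) ⊗ (-2, -1) ⊗ w, so R[i,j,k] = a[i]·b[j]·w[k]. Pick indices with nonzero a[1]·b[1] = (1)·(-2) = -2. Only the fibre through (1,1,·) is needed: R[1,1,:] = T[1,1,:] − Σₗ aₗ[1]bₗ[1]cₗ = [4, 2, 6] − (1)·(1)·(0, -2, 2) − (2)·(0)·(0, 0, -1) = [4, 4, 4]. Then w[k] = R[1,1,k] / -2 for each k, giving w = [4, 4, 4] / -2 = (-2, -2, -2).

w = (-2, -2, -2)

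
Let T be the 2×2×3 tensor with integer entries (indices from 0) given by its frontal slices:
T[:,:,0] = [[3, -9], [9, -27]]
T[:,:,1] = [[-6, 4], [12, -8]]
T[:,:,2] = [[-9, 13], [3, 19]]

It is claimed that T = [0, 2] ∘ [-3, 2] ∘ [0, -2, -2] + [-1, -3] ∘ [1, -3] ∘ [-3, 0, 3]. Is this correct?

No

Reconstruct entry (0,0,1) from the claimed factors: Σₗ aₗ[0]bₗ[0]cₗ[1] = (0)·(-3)·(-2) + (-1)·(1)·(0) = 0, but T[0,0,1] = -6. The claim is false.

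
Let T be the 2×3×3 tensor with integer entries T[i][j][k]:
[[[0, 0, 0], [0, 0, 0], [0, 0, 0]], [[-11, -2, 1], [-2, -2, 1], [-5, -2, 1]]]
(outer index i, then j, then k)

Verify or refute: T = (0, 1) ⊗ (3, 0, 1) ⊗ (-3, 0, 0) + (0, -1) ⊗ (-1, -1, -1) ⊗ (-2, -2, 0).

No

Reconstruct entry (1,0,2) from the claimed factors: Σₗ aₗ[1]bₗ[0]cₗ[2] = (1)·(3)·(0) + (-1)·(-1)·(0) = 0, but T[1,0,2] = 1. The claim is false.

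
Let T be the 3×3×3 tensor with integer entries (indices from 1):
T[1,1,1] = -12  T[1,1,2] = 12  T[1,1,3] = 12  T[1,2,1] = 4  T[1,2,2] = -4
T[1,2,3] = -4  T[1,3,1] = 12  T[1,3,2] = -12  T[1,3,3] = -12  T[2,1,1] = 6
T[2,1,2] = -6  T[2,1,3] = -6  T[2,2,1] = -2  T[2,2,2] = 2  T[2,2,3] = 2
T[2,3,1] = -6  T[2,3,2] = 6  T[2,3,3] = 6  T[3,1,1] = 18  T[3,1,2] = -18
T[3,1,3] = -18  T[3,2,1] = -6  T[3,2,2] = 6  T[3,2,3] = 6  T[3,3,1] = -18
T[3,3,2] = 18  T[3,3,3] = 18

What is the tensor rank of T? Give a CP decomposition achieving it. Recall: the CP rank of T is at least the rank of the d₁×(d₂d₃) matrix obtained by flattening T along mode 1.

Lower bound: T ≠ 0 (e.g. T[1,1,1] = -12), so rank(T) ≥ 1.
Upper bound: if T = a ⊗ b ⊗ c then every fibre of T is a multiple of the corresponding factor, so read the factors off the fibres through the nonzero entry T[1,1,1] = -12.
The mode-1 fibre T[:,1,1] = [-12, 6, 18] gives a = [2, -1, -3] (primitive direction); the mode-2 fibre T[1,:,1] = [-12, 4, 12] gives b = [3, -1, -3]; then c[k] = T[1,1,k] / (a[1]·b[1]) = [-12, 12, 12] / 6 = [-2, 2, 2].
Expanding [2, -1, -3] ⊗ [3, -1, -3] ⊗ [-2, 2, 2] reproduces all 27 entries of T, so T = [2, -1, -3] ⊗ [3, -1, -3] ⊗ [-2, 2, 2] and rank(T) ≤ 1.
These bounds meet, so rank(T) = 1.

rank(T) = 1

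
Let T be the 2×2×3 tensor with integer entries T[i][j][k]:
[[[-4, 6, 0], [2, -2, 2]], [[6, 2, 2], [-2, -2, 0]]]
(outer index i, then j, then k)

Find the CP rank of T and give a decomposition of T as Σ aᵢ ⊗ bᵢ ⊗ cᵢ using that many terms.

Lower bound: the mode-3 unfolding of T (rows indexed by k, columns by (i,j) = (0,0), (0,1), (1,0), (1,1)) is [[-4, 2, 6, -2], [6, -2, 2, -2], [0, 2, 2, 0]].
There the 3×3 minor on rows k ∈ {0, 1, 2}, columns (i,j) ∈ {(0,0), (0,1), (1,0)} is det [[-4, 2, 6], [6, -2, 2], [0, 2, 2]] = 80 ≠ 0, so this unfolding has rank ≥ 3; CP rank is at least every unfolding rank, so rank(T) ≥ 3. (Flattening ranks never certify an upper bound on CP rank; for that we must actually write T with 3 rank-1 terms.)
Upper bound: T is a sum of 3 rank-1 terms, T = [0, 1] ⊗ [2, -1] ⊗ [4, 0, 2] + [1, 0] ⊗ [1, 0] ⊗ [-2, 4, 2] + [1, 1] ⊗ [1, -1] ⊗ [-2, 2, -2] (one valid choice — decompositions are not unique — normalised so each a, b is primitive with positive first nonzero entry; check it by expanding all entries), so rank(T) ≤ 3.
These bounds meet, so rank(T) = 3.

rank(T) = 3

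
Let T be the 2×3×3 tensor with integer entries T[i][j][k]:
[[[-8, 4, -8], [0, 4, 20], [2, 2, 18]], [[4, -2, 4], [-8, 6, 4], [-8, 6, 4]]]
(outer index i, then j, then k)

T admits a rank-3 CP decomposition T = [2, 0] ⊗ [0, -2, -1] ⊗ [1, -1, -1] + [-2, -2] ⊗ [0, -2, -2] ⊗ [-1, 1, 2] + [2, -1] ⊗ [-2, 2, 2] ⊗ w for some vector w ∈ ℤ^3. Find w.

Subtract the known terms from T to get the rank-1 residual R = [2, -1] ⊗ [-2, 2, 2] ⊗ w, so R[i,j,k] = a[i]·b[j]·w[k]. Pick indices with nonzero a[0]·b[0] = (2)·(-2) = -4. Only the fibre through (0,0,·) is needed: R[0,0,:] = T[0,0,:] − Σₗ aₗ[0]bₗ[0]cₗ = [-8, 4, -8] − (2)·(0)·[1, -1, -1] − (-2)·(0)·[-1, 1, 2] = [-8, 4, -8]. Then w[k] = R[0,0,k] / -4 for each k, giving w = [-8, 4, -8] / -4 = [2, -1, 2].

w = [2, -1, 2]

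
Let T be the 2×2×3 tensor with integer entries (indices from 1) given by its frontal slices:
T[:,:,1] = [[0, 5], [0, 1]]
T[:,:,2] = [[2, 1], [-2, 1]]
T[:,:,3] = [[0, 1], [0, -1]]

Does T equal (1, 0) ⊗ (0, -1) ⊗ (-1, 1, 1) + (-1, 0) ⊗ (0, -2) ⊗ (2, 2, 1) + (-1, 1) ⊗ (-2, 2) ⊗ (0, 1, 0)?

No

Reconstruct entry (2,2,1) from the claimed factors: Σₗ aₗ[2]bₗ[2]cₗ[1] = (0)·(-1)·(-1) + (0)·(-2)·(2) + (1)·(2)·(0) = 0, but T[2,2,1] = 1. The claim is false.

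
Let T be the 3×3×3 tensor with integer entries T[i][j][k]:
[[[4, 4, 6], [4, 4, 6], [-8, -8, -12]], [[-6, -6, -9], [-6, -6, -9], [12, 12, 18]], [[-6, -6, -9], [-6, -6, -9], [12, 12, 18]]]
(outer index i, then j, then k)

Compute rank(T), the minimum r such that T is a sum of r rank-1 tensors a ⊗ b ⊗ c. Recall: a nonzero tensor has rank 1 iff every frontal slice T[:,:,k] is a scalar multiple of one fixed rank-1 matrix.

1

Lower bound: T ≠ 0 (e.g. T[0,0,0] = 4), so rank(T) ≥ 1.
Upper bound: the mode-1 fibre T[:,0,0] = [4, -6, -6] gives a = [2, -3, -3] (primitive direction); the mode-2 fibre T[0,:,0] = [4, 4, -8] gives b = [1, 1, -2]; then c[k] = T[0,0,k] / (a[0]·b[0]) = [4, 4, 6] / 2 = [2, 2, 3].
Expanding [2, -3, -3] ⊗ [1, 1, -2] ⊗ [2, 2, 3] reproduces all 27 entries of T, so T = [2, -3, -3] ⊗ [1, 1, -2] ⊗ [2, 2, 3] and rank(T) ≤ 1.
These bounds meet, so rank(T) = 1.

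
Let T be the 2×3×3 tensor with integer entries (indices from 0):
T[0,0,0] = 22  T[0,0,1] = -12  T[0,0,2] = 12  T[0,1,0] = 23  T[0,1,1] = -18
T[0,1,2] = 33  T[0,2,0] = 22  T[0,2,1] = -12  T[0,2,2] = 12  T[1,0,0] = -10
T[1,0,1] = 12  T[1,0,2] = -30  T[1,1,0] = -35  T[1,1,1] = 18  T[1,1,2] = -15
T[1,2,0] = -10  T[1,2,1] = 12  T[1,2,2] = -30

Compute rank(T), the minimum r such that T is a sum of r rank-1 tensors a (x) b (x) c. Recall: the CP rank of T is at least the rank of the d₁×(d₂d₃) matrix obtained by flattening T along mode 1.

Lower bound: the mode-3 unfolding of T (rows indexed by k, columns by (i,j) = (0,0), (0,1), (0,2), (1,0), (1,1), (1,2)) is [[22, 23, 22, -10, -35, -10], [-12, -18, -12, 12, 18, 12], [12, 33, 12, -30, -15, -30]].
There the 2×2 minor on rows k ∈ {0, 1}, columns (i,j) ∈ {(0,0), (0,1)} is det [[22, 23], [-12, -18]] = -120 ≠ 0, so this unfolding has rank ≥ 2; CP rank is at least every unfolding rank, so rank(T) ≥ 2. (This is only a lower bound: in general the CP rank may exceed every unfolding rank, so we still need to exhibit 2 rank-1 terms summing to T.)
Upper bound — finding two terms. Write S_k = T[:,:,k] for the frontal slices: S₀ = [[22, 23, 22], [-10, -35, -10]], S₁ = [[-12, -18, -12], [12, 18, 12]], S₂ = [[12, 33, 12], [-30, -15, -30]].
If T = a₁ (x) b₁ (x) c₁ + a₂ (x) b₂ (x) c₂ then each S_k = c₁[k]·a₁b₁ᵀ + c₂[k]·a₂b₂ᵀ. S₀ and S₁ are linearly independent, so a₁b₁ᵀ and a₂b₂ᵀ must span the same plane of matrices: they are the rank-1 matrices of the form x·S₀ + y·S₁.
The 2×2 minor of x·S₀ + y·S₁ on rows {0,1}, columns {0,1} is −540·x² + 360·xy = (-180)·(3·x − 2·y)(x), vanishing at (x:y) = (2:3) and (0:1).
M₁ = 2·S₀ + 3·S₁ = [[8, -8, 8], [16, -16, 16]] = 8·[1, 2][1, -1, 1]ᵀ and M₂ = S₁ = [[-12, -18, -12], [12, 18, 12]] = (-6)·[1, -1][2, 3, 2]ᵀ, so take a₁ = [1, 2], b₁ = [1, -1, 1], a₂ = [1, -1], b₂ = [2, 3, 2].
Each slice is an integer combination of E₁ = a₁b₁ᵀ and E₂ = a₂b₂ᵀ: S₀ = 4·E₁ + 9·E₂, S₁ = −6·E₂, S₂ = −6·E₁ + 9·E₂; reading off coefficients, c₁ = [4, 0, -6] and c₂ = [9, -6, 9].
Hence T = [1, 2] (x) [1, -1, 1] (x) [4, 0, -6] + [1, -1] (x) [2, 3, 2] (x) [9, -6, 9], so rank(T) ≤ 2.
These bounds meet, so rank(T) = 2.

2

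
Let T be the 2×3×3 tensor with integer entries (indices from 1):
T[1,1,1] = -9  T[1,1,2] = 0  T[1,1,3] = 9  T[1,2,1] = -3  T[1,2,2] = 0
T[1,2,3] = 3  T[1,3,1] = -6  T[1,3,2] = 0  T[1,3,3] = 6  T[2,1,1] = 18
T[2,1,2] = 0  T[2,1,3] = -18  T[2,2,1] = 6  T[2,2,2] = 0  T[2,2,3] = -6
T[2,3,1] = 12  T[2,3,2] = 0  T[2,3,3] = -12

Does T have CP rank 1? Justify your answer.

Yes

The mode-1 fibre T[:,1,1] = [-9, 18] gives a = [1, -2] (primitive direction); the mode-2 fibre T[1,:,1] = [-9, -3, -6] gives b = [3, 1, 2]; then c[k] = T[1,1,k] / (a[1]·b[1]) = [-9, 0, 9] / 3 = [-3, 0, 3].
Expanding [1, -2] (x) [3, 1, 2] (x) [-3, 0, 3] reproduces all 18 entries of T, so T = [1, -2] (x) [3, 1, 2] (x) [-3, 0, 3] and rank(T) ≤ 1.
Equivalently every frontal slice T[:,:,k] is c[k] times the rank-1 matrix [1, -2] (x) [3, 1, 2]. So T has rank 1 (it is nonzero).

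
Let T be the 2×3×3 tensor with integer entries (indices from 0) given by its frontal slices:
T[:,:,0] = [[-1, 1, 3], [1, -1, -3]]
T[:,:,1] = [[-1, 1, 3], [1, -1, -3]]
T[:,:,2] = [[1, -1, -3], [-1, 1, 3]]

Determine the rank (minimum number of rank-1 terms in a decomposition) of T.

Lower bound: T ≠ 0 (e.g. T[0,0,0] = -1), so rank(T) ≥ 1.
Upper bound: if T = a ⊗ b ⊗ c then every fibre of T is a multiple of the corresponding factor, so read the factors off the fibres through the nonzero entry T[0,0,0] = -1.
The mode-1 fibre T[:,0,0] = [-1, 1] gives a = (1, -1) (primitive direction); the mode-2 fibre T[0,:,0] = [-1, 1, 3] gives b = (1, -1, -3); then c[k] = T[0,0,k] / (a[0]·b[0]) = [-1, -1, 1] / 1 = (-1, -1, 1).
Expanding (1, -1) ⊗ (1, -1, -3) ⊗ (-1, -1, 1) reproduces all 18 entries of T, so T = (1, -1) ⊗ (1, -1, -3) ⊗ (-1, -1, 1) and rank(T) ≤ 1.
These bounds meet, so rank(T) = 1.
Check entry T[0,2,2] = -3: (1)·(-3)·(1) = -3.

1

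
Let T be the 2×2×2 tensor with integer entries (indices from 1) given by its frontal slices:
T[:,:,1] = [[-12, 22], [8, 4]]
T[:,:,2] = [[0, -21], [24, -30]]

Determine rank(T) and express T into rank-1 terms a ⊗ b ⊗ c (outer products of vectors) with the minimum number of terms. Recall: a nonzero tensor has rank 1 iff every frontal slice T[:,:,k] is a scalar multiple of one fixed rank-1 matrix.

rank(T) = 2

Lower bound: the mode-3 unfolding of T (rows indexed by k, columns by (i,j) = (1,1), (1,2), (2,1), (2,2)) is [[-12, 22, 8, 4], [0, -21, 24, -30]].
There the 2×2 minor on rows k ∈ {1, 2}, columns (i,j) ∈ {(1,1), (1,2)} is det [[-12, 22], [0, -21]] = 252 ≠ 0, so this unfolding has rank ≥ 2; CP rank is at least every unfolding rank, so rank(T) ≥ 2. (Flattening ranks never certify an upper bound on CP rank; for that we must actually write T with 2 rank-1 terms.)
Upper bound — finding two terms. Write S_k = T[:,:,k] for the frontal slices: S₁ = [[-12, 22], [8, 4]], S₂ = [[0, -21], [24, -30]].
If T = a₁ ⊗ b₁ ⊗ c₁ + a₂ ⊗ b₂ ⊗ c₂ then each S_k = c₁[k]·a₁b₁ᵀ + c₂[k]·a₂b₂ᵀ. S₁ and S₂ are linearly independent, so a₁b₁ᵀ and a₂b₂ᵀ must span the same plane of matrices: they are the rank-1 matrices of the form x·S₁ + y·S₂.
det(x·S₁ + y·S₂) is −224·x² + 504·y² = (-56)·(2·x − 3·y)(2·x + 3·y), vanishing at (x:y) = (3:2) and (3:-2).
M₁ = 3·S₁ + 2·S₂ = [[-36, 24], [72, -48]] = (-12)·(1, -2)(3, -2)ᵀ and M₂ = 3·S₁ − 2·S₂ = [[-36, 108], [-24, 72]] = (-12)·(3, 2)(1, -3)ᵀ, so take a₁ = (1, -2), b₁ = (3, -2), a₂ = (3, 2), b₂ = (1, -3).
Each slice is an integer combination of E₁ = a₁b₁ᵀ and E₂ = a₂b₂ᵀ: S₁ = −2·E₁ − 2·E₂, S₂ = −3·E₁ + 3·E₂; reading off coefficients, c₁ = (-2, -3) and c₂ = (-2, 3).
Hence T = (1, -2) ⊗ (3, -2) ⊗ (-2, -3) + (3, 2) ⊗ (1, -3) ⊗ (-2, 3), so rank(T) ≤ 2.
These bounds meet, so rank(T) = 2.
Check entry T[2,1,1] = 8: (-2)·(3)·(-2) + (2)·(1)·(-2) = 8.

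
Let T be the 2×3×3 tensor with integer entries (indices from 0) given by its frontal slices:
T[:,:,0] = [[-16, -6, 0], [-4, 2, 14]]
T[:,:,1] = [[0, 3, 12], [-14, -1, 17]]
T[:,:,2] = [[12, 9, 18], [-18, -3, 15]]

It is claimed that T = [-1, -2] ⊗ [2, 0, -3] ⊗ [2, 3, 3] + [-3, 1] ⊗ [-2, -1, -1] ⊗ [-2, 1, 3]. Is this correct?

Reconstruct entrywise from the claimed factors. For example, T[0,2,0] = 0 and Σₗ aₗ[0]bₗ[2]cₗ[0] = (-1)·(-3)·(2) + (-3)·(-1)·(-2) = 0; checking all 18 entries, every one matches. The claim holds.

Yes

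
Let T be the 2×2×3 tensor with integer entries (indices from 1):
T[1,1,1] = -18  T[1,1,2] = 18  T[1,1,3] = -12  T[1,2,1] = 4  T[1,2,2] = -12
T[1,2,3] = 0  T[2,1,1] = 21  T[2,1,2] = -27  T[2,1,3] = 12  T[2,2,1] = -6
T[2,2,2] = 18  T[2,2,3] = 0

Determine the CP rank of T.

Lower bound: the mode-1 unfolding of T (rows indexed by i, columns by (j,k) = (1,1), (1,2), (1,3), (2,1), (2,2), (2,3)) is [[-18, 18, -12, 4, -12, 0], [21, -27, 12, -6, 18, 0]].
There the 2×2 minor on rows i ∈ {1, 2}, columns (j,k) ∈ {(1,1), (1,2)} is det [[-18, 18], [21, -27]] = 108 ≠ 0, so this unfolding has rank ≥ 2; CP rank is at least every unfolding rank, so rank(T) ≥ 2. (Flattening ranks never certify an upper bound on CP rank; for that we must actually write T with 2 rank-1 terms.)
Upper bound — finding two terms. Write S_k = T[:,:,k] for the frontal slices: S₁ = [[-18, 4], [21, -6]], S₂ = [[18, -12], [-27, 18]], S₃ = [[-12, 0], [12, 0]].
If T = a₁ ⊗ b₁ ⊗ c₁ + a₂ ⊗ b₂ ⊗ c₂ then each S_k = c₁[k]·a₁b₁ᵀ + c₂[k]·a₂b₂ᵀ. S₁ and S₂ are linearly independent, so a₁b₁ᵀ and a₂b₂ᵀ must span the same plane of matrices: they are the rank-1 matrices of the form x·S₁ + y·S₂.
det(x·S₁ + y·S₂) is 24·x² − 72·xy = 24·(x − 3·y)(x), vanishing at (x:y) = (3:1) and (0:1).
M₁ = 3·S₁ + S₂ = [[-36, 0], [36, 0]] = (-36)·[1, -1][1, 0]ᵀ and M₂ = S₂ = [[18, -12], [-27, 18]] = 3·[2, -3][3, -2]ᵀ, so take a₁ = [1, -1], b₁ = [1, 0], a₂ = [2, -3], b₂ = [3, -2].
Each slice is an integer combination of E₁ = a₁b₁ᵀ and E₂ = a₂b₂ᵀ: S₁ = −12·E₁ − E₂, S₂ = 3·E₂, S₃ = −12·E₁; reading off coefficients, c₁ = [-12, 0, -12] and c₂ = [-1, 3, 0].
Hence T = [1, -1] ⊗ [1, 0] ⊗ [-12, 0, -12] + [2, -3] ⊗ [3, -2] ⊗ [-1, 3, 0], so rank(T) ≤ 2.
These bounds meet, so rank(T) = 2.

2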